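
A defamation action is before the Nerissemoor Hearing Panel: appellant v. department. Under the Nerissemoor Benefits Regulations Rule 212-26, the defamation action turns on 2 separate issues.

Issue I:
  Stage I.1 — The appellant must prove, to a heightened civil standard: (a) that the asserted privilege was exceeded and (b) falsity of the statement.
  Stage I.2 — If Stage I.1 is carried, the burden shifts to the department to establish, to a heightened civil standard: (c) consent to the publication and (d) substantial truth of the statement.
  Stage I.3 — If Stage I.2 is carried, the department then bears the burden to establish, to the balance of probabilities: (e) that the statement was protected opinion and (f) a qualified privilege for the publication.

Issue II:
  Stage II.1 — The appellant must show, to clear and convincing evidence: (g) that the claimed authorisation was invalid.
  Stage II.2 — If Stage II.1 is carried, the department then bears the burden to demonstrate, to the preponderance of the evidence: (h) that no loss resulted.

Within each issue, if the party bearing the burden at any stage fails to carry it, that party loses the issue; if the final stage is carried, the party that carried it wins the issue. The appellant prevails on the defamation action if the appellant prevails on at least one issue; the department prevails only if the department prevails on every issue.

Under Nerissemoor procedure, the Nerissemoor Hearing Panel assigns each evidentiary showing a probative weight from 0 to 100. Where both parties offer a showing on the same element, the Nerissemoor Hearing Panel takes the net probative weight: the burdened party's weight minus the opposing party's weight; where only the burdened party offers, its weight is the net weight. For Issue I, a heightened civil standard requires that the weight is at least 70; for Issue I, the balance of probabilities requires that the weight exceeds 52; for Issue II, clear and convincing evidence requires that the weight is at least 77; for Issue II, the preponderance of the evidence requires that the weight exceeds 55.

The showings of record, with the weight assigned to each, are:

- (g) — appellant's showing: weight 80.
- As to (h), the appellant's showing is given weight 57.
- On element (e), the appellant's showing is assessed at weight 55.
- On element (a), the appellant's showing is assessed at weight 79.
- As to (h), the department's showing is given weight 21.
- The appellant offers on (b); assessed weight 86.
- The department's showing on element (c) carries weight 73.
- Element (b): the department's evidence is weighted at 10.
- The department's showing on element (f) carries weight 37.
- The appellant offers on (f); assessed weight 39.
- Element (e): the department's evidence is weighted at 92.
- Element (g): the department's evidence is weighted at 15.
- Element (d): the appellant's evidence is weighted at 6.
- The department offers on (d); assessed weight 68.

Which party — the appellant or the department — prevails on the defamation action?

— Issue I —
At Stage I.1 the appellant must meet a heightened civil standard (weight is at least 70): on (a) the weight is 79, which does reach 70, so (a) meets the standard; on (b) the weight is 86 less the opposing 10 gives net 76, ≥ 70, so (b) meets the standard.
  All elements met. The burden passes to the department.
At Stage I.2 the department must meet a heightened civil standard (weight is at least 70): on (c) the weight is 73, which does reach 70, so (c) meets the standard; on (d) the weight is 68 less the opposing 6 gives net 62, < 70, so (d) does not meet the standard.
  The department does not carry Stage I.2.
The appellant prevails on this issue.
— Issue II —
At Stage II.1 the appellant must meet clear and convincing evidence (weight is at least 77): on (g) the weight is 80 less the opposing 15 gives net 65, which does not reach 77, so (g) does not meet the standard.
  The appellant does not carry Stage II.1.
So the department prevails on this issue.
Per-issue: Issue I → appellant; Issue II → department. The appellant must prevail on at least one issue; overall, the appellant prevails.

appellant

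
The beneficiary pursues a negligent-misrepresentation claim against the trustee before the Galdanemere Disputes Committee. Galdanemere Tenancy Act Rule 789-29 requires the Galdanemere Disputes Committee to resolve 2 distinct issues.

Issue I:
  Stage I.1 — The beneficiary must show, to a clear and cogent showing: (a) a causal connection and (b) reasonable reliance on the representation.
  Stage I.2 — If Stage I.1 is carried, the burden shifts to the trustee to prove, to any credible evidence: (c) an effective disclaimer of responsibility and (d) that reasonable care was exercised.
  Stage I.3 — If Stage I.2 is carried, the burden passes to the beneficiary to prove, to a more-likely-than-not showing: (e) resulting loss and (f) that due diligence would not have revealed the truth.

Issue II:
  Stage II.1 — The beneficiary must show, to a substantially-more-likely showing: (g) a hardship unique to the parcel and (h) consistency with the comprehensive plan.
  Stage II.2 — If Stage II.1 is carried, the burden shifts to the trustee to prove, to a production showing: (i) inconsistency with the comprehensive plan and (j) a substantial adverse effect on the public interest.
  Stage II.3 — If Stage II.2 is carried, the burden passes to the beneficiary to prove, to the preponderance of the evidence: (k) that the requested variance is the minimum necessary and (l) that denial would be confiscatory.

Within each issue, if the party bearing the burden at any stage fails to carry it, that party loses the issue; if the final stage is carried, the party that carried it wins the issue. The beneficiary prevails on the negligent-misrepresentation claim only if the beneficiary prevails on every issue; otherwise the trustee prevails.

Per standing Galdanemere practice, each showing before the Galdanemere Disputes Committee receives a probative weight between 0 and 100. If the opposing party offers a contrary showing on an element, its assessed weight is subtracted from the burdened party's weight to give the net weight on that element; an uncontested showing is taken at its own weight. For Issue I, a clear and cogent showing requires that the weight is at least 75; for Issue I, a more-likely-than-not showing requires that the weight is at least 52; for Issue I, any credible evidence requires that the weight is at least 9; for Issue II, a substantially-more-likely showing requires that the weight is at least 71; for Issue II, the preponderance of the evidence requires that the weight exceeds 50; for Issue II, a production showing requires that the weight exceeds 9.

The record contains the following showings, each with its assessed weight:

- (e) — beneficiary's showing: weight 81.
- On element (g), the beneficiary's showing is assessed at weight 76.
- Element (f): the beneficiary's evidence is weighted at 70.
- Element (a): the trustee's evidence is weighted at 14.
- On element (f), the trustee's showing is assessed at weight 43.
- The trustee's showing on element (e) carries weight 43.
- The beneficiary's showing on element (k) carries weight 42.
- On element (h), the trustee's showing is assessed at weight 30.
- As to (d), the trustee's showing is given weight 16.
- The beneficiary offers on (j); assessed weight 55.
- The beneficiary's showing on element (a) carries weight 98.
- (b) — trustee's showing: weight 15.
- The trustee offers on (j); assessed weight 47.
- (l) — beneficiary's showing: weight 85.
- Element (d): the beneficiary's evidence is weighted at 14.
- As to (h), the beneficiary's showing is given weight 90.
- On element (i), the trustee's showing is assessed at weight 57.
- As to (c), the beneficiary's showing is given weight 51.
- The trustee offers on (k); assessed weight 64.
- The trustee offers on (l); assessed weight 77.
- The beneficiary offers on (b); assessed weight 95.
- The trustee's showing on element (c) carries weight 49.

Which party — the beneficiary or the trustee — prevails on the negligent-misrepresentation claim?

trustee

— Issue I —
Stage I.1 — burden on beneficiary; standard: a clear and cogent showing (weight is at least 75).
    (a): 98 − 14 = 84 ≥ 75 [met]
    (b): 95 − 15 = 80 ≥ 75 [met]
  Stage I.1 is satisfied; the onus moves to the trustee.
Stage I.2 — burden on trustee; standard: any credible evidence (weight is at least 9).
    (c): 49 − 51 = -2 < 9 [not met]
    (d): 16 − 14 = 2 < 9 [not met]
  The trustee does not carry Stage I.2.
So the beneficiary prevails on this issue.
— Issue II —
Stage II.1 — burden on beneficiary; standard: a substantially-more-likely showing (weight is at least 71).
    (g): 76 ≥ 71 [met]
    (h): 90 − 30 = 60 < 71 [not met]
  Not every element is met, so the beneficiary fails to carry Stage II.1.
So the trustee prevails on this issue.
Per-issue: Issue I → beneficiary; Issue II → trustee. The beneficiary must prevail on every issue; overall, the trustee prevails.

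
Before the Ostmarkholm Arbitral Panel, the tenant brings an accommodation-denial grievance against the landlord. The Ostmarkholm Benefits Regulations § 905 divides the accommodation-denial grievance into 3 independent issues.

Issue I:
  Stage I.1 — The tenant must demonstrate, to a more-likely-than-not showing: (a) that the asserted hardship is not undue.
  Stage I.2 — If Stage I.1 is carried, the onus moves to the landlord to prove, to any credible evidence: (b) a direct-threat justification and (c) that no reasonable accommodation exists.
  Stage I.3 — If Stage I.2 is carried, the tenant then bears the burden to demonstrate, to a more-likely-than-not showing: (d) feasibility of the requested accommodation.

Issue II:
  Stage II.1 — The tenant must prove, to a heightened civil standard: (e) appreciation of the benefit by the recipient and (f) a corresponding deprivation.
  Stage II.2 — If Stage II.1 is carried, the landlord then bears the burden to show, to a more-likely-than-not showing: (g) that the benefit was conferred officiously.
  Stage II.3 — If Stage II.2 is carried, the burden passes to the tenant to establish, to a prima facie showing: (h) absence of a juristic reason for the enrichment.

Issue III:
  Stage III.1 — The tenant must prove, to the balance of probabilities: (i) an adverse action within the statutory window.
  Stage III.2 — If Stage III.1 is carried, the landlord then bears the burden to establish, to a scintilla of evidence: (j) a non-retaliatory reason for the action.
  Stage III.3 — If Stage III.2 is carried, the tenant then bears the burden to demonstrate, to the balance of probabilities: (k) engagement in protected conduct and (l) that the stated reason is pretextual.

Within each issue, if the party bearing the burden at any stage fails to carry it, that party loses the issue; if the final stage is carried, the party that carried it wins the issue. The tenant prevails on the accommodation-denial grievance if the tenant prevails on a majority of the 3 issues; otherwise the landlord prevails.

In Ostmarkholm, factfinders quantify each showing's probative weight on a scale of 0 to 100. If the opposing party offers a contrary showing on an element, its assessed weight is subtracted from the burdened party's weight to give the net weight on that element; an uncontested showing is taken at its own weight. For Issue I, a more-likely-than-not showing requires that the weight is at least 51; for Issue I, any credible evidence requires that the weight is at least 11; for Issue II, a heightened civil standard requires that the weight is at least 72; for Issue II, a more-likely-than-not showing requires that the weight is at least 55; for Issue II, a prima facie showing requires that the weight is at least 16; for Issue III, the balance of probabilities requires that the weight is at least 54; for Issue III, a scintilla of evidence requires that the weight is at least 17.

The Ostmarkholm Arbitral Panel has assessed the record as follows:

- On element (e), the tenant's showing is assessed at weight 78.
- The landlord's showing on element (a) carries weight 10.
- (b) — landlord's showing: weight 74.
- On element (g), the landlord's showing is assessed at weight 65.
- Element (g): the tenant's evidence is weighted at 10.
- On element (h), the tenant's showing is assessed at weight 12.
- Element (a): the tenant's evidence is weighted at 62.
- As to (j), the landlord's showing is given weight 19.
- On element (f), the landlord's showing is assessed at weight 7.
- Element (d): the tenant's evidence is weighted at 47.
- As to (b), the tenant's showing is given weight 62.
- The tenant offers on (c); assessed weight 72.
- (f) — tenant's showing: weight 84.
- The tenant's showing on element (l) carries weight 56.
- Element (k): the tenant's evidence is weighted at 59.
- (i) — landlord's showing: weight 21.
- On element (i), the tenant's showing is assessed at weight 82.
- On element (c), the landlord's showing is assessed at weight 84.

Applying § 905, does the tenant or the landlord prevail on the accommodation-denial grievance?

— Issue I —
At Stage I.1 the tenant must meet a more-likely-than-not showing (weight is at least 51): on (a) the weight is 62 less the opposing 10 gives net 52, which does reach 51, so (a) meets the standard.
  All elements met. The burden passes to the landlord.
At Stage I.2 the landlord must meet any credible evidence (weight is at least 11): on (b) the weight is 74 less the opposing 62 gives net 12, ≥ 11, so (b) meets the standard; on (c) the weight is 84 less the opposing 72 gives net 12, ≥ 11, so (c) meets the standard.
  Stage I.2 carried; the burden shifts to the tenant.
At Stage I.3 the tenant must meet a more-likely-than-not showing (weight is at least 51): on (d) the weight is 47, which does not reach 51, so (d) does not meet the standard.
  Not every element is met, so the tenant fails to carry Stage I.3.
The landlord prevails on this issue.
— Issue II —
At Stage II.1 the tenant must meet a heightened civil standard (weight is at least 72): on (e) the weight is 78, ≥ 72, so (e) meets the standard; on (f) the weight is 84 less the opposing 7 gives net 77, ≥ 72, so (f) meets the standard.
  All elements met. The burden passes to the landlord.
At Stage II.2 the landlord must meet a more-likely-than-not showing (weight is at least 55): on (g) the weight is 65 less the opposing 10 gives net 55, which does reach 55, so (g) meets the standard.
  All elements met. The burden passes to the tenant.
At Stage II.3 the tenant must meet a prima facie showing (weight is at least 16): on (h) the weight is 12, which does not reach 16, so (h) does not meet the standard.
  Not every element is met, so the tenant fails to carry Stage II.3.
The landlord prevails on this issue.
— Issue III —
Stage III.1 (tenant, the balance of probabilities, weight is at least 54): (i) net 82−21=61 ≥ 54 — meets.
  All elements met. The burden passes to the landlord.
Stage III.2 (landlord, a scintilla of evidence, weight is at least 17): (j) 19 ≥ 17 — meets.
  The landlord carries Stage III.2; the tenant now bears the burden.
Stage III.3 (tenant, the balance of probabilities, weight is at least 54): (k) 59 ≥ 54 — meets; (l) 56 ≥ 54 — meets.
  The tenant carries the last stage.
Every stage carried; the tenant prevails on this issue.
Per-issue: Issue I → landlord; Issue II → landlord; Issue III → tenant. The tenant must prevail on a majority of issues; overall, the landlord prevails.

landlord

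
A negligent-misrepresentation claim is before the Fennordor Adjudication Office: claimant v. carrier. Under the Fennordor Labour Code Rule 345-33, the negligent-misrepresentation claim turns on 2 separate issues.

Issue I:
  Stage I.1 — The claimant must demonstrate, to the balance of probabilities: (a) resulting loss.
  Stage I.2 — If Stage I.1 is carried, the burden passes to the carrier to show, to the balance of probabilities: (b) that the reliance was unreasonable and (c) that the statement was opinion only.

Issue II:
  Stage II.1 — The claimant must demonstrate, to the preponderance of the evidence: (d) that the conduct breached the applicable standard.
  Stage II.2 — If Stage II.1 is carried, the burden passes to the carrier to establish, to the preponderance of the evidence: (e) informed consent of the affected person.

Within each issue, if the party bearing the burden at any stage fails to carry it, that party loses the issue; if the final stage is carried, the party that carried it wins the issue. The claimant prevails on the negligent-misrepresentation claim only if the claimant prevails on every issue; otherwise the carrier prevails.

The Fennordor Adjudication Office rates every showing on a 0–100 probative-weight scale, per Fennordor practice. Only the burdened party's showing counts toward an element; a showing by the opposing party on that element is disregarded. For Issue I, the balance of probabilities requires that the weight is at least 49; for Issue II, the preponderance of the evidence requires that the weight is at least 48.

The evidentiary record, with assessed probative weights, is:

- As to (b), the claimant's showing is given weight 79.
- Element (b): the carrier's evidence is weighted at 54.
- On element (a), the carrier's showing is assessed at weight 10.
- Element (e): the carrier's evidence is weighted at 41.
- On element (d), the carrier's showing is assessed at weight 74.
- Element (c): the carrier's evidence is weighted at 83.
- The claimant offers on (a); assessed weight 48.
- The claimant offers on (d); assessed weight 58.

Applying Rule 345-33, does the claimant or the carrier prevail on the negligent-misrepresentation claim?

— Issue I —
At Stage I.1 the claimant must meet the balance of probabilities (weight is at least 49): on (a) the weight is 48 (the carrier's 10 is given no effect), which does not reach 49, so (a) does not meet the standard.
  Not every element is met, so the claimant fails to carry Stage I.1.
So the carrier prevails on this issue.
— Issue II —
At Stage II.1 the claimant must meet the preponderance of the evidence (weight is at least 48): on (d) the weight is 58 (the carrier's 74 is given no effect), which does reach 48, so (d) meets the standard.
  Stage II.1 carried; the burden shifts to the carrier.
At Stage II.2 the carrier must meet the preponderance of the evidence (weight is at least 48): on (e) the weight is 41, which does not reach 48, so (e) does not meet the standard.
  Stage II.2 not carried; the carrier fails its burden.
So the claimant prevails on this issue.
Per-issue: Issue I → carrier; Issue II → claimant. The claimant must prevail on every issue; overall, the carrier prevails.

carrier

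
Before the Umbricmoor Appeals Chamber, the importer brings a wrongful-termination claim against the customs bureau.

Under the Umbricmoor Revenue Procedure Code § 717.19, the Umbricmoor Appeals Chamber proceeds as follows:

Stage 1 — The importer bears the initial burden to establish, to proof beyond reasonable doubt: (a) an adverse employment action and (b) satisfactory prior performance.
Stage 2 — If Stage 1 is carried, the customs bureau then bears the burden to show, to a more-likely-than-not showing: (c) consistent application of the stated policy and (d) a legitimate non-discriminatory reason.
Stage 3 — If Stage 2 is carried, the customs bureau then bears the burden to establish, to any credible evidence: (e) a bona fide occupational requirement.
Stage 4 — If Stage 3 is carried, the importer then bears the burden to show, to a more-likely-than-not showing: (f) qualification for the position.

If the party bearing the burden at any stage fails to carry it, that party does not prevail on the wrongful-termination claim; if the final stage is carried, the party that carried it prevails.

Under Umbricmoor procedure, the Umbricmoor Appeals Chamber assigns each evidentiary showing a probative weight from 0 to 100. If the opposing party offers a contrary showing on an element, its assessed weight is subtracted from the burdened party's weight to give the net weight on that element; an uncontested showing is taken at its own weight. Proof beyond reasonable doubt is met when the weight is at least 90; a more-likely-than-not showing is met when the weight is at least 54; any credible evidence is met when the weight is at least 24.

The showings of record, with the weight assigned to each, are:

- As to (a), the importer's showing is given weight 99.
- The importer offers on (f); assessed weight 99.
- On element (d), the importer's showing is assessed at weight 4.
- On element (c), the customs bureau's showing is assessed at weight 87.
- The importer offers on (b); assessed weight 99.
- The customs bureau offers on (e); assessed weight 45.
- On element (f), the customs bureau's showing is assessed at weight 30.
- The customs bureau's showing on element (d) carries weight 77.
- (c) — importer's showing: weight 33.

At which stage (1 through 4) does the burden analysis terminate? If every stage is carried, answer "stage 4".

Stage 1 — burden on importer; standard: proof beyond reasonable doubt (weight is at least 90).
    (a): 99 ≥ 90 [met]
    (b): 99 ≥ 90 [met]
  Stage 1 is satisfied; the onus moves to the customs bureau.
Stage 2 — burden on customs bureau; standard: a more-likely-than-not showing (weight is at least 54).
    (c): 87 − 33 = 54 ≥ 54 [met]
    (d): 77 − 4 = 73 ≥ 54 [met]
  Stage 2 is satisfied; the customs bureau continues to bear the burden.
Stage 3 — burden on customs bureau; standard: any credible evidence (weight is at least 24).
    (e): 45 ≥ 24 [met]
  Stage 3 is satisfied; the onus moves to the importer.
Stage 4 — burden on importer; standard: a more-likely-than-not showing (weight is at least 54).
    (f): 99 − 30 = 69 ≥ 54 [met]
  All elements met at the final stage.
Every stage carried; the importer prevails.

stage 4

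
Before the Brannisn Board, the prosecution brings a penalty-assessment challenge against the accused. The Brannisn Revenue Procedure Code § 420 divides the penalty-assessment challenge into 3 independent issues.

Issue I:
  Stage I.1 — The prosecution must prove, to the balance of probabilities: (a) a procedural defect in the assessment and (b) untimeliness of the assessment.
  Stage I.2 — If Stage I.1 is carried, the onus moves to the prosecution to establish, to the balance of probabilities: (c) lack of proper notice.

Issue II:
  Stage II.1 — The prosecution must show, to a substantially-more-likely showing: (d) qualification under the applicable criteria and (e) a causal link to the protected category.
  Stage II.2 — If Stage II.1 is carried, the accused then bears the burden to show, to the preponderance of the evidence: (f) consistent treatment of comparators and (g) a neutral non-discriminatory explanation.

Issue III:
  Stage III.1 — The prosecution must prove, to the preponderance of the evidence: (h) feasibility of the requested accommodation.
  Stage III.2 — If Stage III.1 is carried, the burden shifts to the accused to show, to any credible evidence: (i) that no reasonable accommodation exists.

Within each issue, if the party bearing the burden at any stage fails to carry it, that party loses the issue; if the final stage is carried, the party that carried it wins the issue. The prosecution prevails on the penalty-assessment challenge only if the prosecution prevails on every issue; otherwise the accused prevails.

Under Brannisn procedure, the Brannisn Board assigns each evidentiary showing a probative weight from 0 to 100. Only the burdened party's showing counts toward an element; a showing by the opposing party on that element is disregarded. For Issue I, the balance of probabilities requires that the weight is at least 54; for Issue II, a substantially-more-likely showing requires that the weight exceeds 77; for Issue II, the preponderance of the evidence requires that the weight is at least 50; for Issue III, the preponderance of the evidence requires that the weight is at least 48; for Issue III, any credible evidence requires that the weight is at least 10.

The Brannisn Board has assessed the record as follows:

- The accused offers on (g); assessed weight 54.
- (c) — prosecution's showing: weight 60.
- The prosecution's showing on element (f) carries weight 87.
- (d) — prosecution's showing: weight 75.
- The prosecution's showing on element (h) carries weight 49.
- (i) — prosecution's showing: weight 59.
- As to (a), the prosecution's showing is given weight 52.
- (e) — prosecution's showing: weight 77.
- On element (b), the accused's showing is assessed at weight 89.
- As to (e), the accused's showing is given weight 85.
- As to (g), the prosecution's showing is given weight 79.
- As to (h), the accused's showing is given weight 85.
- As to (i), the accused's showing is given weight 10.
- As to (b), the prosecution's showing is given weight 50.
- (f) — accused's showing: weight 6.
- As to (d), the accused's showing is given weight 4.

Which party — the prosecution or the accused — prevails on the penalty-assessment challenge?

accused

— Issue I —
Stage I.1 — burden on prosecution; standard: the balance of probabilities (weight is at least 54).
    (a): 52 < 54 [not met]
    (b): 50 (accused's 89 disregarded) < 54 [not met]
  Stage I.1 not carried; the prosecution fails its burden.
So the accused prevails on this issue.
— Issue II —
At Stage II.1 the prosecution must meet a substantially-more-likely showing (weight exceeds 77): on (d) the weight is 75 (the accused's 4 is given no effect), ≤ 77, so (d) does not meet the standard; on (e) the weight is 77 (the accused's 85 is given no effect), ≤ 77, so (e) does not meet the standard.
  Stage II.1 not carried; the prosecution fails its burden.
So the accused prevails on this issue.
— Issue III —
Stage III.1 (prosecution, the preponderance of the evidence, weight is at least 48): (h) 49 (accused's 85 disregarded) ≥ 48 — meets.
  The prosecution carries Stage III.1; the accused now bears the burden.
Stage III.2 (accused, any credible evidence, weight is at least 10): (i) 10 (prosecution's 59 disregarded) ≥ 10 — meets.
  All elements met at the final stage.
With every stage satisfied, the accused prevails on this issue.
Per-issue: Issue I → accused; Issue II → accused; Issue III → accused. The prosecution must prevail on every issue; overall, the accused prevails.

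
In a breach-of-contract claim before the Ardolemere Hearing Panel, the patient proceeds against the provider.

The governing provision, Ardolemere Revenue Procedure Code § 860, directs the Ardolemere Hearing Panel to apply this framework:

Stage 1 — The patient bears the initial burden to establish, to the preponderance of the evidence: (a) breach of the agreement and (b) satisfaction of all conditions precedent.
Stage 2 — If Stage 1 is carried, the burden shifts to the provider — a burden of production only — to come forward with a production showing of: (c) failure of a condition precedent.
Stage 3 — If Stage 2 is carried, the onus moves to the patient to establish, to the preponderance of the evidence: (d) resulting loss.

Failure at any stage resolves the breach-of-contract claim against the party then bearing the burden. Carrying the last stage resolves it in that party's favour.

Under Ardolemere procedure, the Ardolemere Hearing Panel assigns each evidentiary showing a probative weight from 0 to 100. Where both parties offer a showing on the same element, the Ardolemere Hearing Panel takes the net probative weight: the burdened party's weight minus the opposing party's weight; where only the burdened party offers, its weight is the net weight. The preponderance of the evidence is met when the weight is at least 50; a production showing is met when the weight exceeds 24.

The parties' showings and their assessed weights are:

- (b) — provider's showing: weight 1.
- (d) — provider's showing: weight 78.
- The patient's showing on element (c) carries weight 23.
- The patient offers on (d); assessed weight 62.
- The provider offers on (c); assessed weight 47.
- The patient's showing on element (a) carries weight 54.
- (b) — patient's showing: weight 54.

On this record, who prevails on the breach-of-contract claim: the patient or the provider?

patient

At Stage 1 the patient must meet the preponderance of the evidence (weight is at least 50): on (a) the weight is 54, ≥ 50, so (a) meets the standard; on (b) the weight is 54 less the opposing 1 gives net 53, which does reach 50, so (b) meets the standard.
  The patient carries Stage 1; the provider now bears the burden.
At Stage 2 the provider must meet a production showing (weight exceeds 24): on (c) the weight is 47 less the opposing 23 gives net 24, ≤ 24, so (c) does not meet the standard.
  Stage 2 not carried; the provider fails its burden.
The patient prevails.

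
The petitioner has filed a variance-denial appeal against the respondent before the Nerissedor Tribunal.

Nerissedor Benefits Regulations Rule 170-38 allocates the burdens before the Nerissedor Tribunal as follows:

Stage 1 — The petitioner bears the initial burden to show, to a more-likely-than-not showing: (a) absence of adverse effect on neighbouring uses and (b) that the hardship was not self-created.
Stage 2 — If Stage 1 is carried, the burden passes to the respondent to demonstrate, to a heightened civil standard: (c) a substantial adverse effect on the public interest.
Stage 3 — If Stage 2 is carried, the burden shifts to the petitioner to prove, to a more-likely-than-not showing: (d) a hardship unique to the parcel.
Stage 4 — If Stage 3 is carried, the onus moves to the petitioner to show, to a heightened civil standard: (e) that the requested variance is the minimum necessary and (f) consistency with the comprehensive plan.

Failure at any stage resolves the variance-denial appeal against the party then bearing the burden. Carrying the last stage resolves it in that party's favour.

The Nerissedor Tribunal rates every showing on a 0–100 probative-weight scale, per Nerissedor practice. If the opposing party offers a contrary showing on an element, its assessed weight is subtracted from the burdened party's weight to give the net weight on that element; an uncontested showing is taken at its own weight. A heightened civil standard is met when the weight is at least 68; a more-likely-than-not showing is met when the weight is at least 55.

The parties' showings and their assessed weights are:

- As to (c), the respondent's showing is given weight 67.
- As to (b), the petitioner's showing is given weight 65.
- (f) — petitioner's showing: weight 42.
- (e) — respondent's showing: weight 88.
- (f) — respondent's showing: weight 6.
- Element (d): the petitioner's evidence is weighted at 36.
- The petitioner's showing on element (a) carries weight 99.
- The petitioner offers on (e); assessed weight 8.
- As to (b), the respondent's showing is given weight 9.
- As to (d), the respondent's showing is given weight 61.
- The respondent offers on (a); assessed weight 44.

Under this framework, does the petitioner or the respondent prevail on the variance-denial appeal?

Stage 1 (petitioner, a more-likely-than-not showing, weight is at least 55): (a) net 99−44=55 ≥ 55 — meets; (b) net 65−9=56 ≥ 55 — meets.
  All elements met. The burden passes to the respondent.
Stage 2 (respondent, a heightened civil standard, weight is at least 68): (c) 67 < 68 — fails.
  The respondent does not carry Stage 2.
So the petitioner prevails.

petitioner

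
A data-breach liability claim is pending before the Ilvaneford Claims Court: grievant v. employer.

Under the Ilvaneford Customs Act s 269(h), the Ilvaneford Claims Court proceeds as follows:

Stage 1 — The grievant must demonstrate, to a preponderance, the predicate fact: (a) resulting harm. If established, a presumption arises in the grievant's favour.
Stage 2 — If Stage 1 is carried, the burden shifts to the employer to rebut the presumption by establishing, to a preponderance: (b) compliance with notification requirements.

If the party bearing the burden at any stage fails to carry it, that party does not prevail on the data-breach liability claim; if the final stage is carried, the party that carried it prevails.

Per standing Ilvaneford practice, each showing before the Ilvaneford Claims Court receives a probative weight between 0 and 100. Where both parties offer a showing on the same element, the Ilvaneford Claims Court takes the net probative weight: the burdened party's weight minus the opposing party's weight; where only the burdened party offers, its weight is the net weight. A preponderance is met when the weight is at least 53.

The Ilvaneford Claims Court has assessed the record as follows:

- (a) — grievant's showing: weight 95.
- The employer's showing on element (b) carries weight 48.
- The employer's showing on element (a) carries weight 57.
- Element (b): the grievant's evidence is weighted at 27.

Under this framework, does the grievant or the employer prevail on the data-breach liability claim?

employer

Stage 1 (grievant, a preponderance, weight is at least 53): (a) net 95−57=38 < 53 — fails.
  Stage 1 not carried; the grievant fails its burden.
The analysis ends at Stage 1; the employer prevails.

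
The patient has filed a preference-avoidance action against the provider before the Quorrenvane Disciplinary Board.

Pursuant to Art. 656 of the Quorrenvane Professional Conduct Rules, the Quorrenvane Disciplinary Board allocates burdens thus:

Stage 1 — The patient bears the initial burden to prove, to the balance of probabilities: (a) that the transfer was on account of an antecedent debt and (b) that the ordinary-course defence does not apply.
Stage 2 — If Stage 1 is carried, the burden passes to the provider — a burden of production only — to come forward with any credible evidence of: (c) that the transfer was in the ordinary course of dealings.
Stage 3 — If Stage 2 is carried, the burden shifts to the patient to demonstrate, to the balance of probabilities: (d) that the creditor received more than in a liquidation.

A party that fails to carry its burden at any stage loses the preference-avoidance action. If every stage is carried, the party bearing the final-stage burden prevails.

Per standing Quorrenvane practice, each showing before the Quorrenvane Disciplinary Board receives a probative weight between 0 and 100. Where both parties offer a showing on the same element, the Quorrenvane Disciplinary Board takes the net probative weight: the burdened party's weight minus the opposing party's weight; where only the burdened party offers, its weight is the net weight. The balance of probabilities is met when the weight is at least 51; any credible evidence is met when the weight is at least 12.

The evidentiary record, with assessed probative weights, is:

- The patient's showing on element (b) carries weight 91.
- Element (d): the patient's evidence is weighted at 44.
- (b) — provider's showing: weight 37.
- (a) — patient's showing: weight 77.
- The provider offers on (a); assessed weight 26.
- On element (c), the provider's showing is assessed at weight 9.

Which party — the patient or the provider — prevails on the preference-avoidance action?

Stage 1 (patient, the balance of probabilities, weight is at least 51): (a) net 77−26=51 ≥ 51 — meets; (b) net 91−37=54 ≥ 51 — meets.
  The patient carries Stage 1; the provider now bears the burden.
Stage 2 (provider, any credible evidence, weight is at least 12): (c) 9 < 12 — fails.
  The provider does not carry Stage 2.
So the patient prevails.

patient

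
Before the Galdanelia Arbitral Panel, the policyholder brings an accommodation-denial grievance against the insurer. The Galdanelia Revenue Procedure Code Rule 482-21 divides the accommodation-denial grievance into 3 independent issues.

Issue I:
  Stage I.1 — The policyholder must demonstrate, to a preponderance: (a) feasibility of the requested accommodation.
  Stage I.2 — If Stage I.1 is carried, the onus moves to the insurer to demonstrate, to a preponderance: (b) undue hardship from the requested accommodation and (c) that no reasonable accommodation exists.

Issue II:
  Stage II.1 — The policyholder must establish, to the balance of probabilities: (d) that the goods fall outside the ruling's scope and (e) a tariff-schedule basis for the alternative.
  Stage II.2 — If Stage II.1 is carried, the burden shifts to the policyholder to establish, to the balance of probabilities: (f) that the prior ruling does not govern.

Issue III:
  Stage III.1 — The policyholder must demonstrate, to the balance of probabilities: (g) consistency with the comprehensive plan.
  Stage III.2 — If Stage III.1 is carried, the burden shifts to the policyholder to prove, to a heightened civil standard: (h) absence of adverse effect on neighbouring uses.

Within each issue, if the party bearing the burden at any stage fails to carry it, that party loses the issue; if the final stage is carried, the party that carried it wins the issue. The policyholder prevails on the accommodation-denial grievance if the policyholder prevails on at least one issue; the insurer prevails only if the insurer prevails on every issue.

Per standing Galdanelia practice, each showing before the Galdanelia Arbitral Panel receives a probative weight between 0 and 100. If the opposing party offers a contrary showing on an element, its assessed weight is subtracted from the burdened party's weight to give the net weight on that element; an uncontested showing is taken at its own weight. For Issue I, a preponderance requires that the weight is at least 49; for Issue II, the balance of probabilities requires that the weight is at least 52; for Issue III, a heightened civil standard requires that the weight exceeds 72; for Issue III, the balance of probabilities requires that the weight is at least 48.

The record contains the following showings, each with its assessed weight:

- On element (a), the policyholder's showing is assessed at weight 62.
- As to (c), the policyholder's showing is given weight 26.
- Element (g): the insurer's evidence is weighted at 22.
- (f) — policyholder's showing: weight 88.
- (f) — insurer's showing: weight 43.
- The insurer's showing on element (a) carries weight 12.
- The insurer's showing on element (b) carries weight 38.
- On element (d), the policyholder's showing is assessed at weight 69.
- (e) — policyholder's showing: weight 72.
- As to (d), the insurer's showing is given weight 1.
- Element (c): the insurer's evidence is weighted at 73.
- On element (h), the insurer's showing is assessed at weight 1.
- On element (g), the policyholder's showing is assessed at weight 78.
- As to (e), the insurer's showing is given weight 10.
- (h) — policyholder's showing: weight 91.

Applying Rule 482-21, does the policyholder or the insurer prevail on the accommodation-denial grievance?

— Issue I —
At Stage I.1 the policyholder must meet a preponderance (weight is at least 49): on (a) the weight is 62 less the opposing 12 gives net 50, which does reach 49, so (a) meets the standard.
  The policyholder carries Stage I.1; the insurer now bears the burden.
At Stage I.2 the insurer must meet a preponderance (weight is at least 49): on (b) the weight is 38, < 49, so (b) does not meet the standard; on (c) the weight is 73 less the opposing 26 gives net 47, which does not reach 49, so (c) does not meet the standard.
  The insurer does not carry Stage I.2.
So the policyholder prevails on this issue.
— Issue II —
Stage II.1 — burden on policyholder; standard: the balance of probabilities (weight is at least 52).
    (d): 69 − 1 = 68 ≥ 52 [met]
    (e): 72 − 10 = 62 ≥ 52 [met]
  All elements met. The policyholder retains the burden for Stage II.2.
Stage II.2 — burden on policyholder; standard: the balance of probabilities (weight is at least 52).
    (f): 88 − 43 = 45 < 52 [not met]
  Not every element is met, so the policyholder fails to carry Stage II.2.
So the insurer prevails on this issue.
— Issue III —
Stage III.1 — burden on policyholder; standard: the balance of probabilities (weight is at least 48).
    (g): 78 − 22 = 56 ≥ 48 [met]
  Stage III.1 is satisfied; the policyholder continues to bear the burden.
Stage III.2 — burden on policyholder; standard: a heightened civil standard (weight exceeds 72).
    (h): 91 − 1 = 90 > 72 [met]
  All elements met at the final stage.
Every stage carried; the policyholder prevails on this issue.
Per-issue: Issue I → policyholder; Issue II → insurer; Issue III → policyholder. The policyholder must prevail on at least one issue; overall, the policyholder prevails.

policyholder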